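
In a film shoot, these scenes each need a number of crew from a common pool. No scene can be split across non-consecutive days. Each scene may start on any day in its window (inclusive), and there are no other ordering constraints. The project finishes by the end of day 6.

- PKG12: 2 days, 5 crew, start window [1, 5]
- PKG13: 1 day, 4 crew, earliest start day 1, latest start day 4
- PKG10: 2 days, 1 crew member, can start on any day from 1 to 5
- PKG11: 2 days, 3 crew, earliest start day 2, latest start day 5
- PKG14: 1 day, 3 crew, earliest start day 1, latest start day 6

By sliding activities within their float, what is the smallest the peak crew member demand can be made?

5

Early-start (PKG12@1, PKG13@1, PKG10@1, PKG11@2, PKG14@1) gives peak 13: d1:13  d2:9  d3:3  d4:0  d5:0  d6:0.
Shift PKG13→3, PKG10→3, PKG11→4, PKG14→6.
Schedule PKG12@1, PKG13@3, PKG10@3, PKG11@4, PKG14@6: d1:5  d2:5  d3:5  d4:4  d5:3  d6:3 — peak 5.
Total crew member-days = 25 over 6 days ⇒ peak ≥ ⌈25/6⌉ = 5, so 5 is optimal.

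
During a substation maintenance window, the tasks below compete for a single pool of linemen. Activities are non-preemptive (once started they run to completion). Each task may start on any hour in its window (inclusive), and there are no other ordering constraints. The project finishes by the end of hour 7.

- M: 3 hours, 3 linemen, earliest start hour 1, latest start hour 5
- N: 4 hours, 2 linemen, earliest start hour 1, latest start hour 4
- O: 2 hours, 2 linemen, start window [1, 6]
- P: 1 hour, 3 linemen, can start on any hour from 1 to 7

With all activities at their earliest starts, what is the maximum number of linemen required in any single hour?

Early-start schedule: M@1, N@1, O@1, P@1.
Load per hour: hour 1: 10, hour 2: 7, hour 3: 5, hour 4: 2, hour 5: 0, hour 6: 0, hour 7: 0.
Peak is 10.

10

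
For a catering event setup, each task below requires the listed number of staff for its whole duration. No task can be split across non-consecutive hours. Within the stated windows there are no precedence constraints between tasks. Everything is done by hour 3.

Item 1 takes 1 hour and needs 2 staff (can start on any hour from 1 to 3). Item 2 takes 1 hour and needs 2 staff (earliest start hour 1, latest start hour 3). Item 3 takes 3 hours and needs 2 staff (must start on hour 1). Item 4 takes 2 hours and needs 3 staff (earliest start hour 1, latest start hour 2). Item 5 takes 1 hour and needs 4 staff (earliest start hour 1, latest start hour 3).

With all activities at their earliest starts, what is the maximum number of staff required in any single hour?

13

Early-start schedule: Item 1@1, Item 2@1, Item 3@1, Item 4@1, Item 5@1.
Load per hour: hour 1: 13, hour 2: 5, hour 3: 2.
Peak is 13.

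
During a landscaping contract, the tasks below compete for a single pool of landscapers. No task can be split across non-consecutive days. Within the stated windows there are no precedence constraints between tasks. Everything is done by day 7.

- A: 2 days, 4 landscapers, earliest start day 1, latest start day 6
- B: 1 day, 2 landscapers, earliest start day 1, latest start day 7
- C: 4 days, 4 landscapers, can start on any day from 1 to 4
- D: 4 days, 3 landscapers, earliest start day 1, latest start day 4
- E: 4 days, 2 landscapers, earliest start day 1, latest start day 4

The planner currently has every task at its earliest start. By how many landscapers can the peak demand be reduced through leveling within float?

6

Early-start peak: d1:15  d2:13  d3:9  d4:9  d5:0  d6:0  d7:0 ⇒ 15.
Leveled (A@1, B@1, C@2, D@3, E@3): d1:6  d2:8  d3:9  d4:9  d5:9  d6:5  d7:0 ⇒ 9.
Reduction 15 − 9 = 6.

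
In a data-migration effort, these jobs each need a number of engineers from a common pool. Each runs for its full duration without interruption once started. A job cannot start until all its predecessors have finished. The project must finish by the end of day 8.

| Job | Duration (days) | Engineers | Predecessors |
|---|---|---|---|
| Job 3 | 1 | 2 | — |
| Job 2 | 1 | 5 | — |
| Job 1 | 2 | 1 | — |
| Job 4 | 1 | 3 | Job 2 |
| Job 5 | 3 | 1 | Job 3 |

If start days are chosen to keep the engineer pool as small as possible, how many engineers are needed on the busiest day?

Early-start (Job 3@1, Job 2@1, Job 1@1, Job 4@2, Job 5@2) gives peak 8: d1:8  d2:5  d3:1  d4:1  d5:0  d6:0  d7:0  d8:0.
Shift Job 2→2, Job 1→3, Job 4→3, Job 5→3.
Schedule Job 3@1, Job 2@2, Job 1@3, Job 4@3, Job 5@3: d1:2  d2:5  d3:5  d4:2  d5:1  d6:0  d7:0  d8:0 — peak 5.

5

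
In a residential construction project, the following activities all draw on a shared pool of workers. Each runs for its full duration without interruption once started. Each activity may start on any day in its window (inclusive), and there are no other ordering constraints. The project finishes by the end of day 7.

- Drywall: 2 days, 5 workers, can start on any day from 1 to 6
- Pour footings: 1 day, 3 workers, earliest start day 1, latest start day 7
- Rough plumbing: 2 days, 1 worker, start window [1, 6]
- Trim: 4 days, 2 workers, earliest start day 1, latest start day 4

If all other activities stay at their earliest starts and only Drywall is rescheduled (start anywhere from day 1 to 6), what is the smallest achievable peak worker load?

Drywall@1: d1:11  d2:8  d3:2  d4:2  d5:0  d6:0  d7:0 → peak 11
Drywall@2: d1:6  d2:8  d3:7  d4:2  d5:0  d6:0  d7:0 → peak 8
Drywall@3: d1:6  d2:3  d3:7  d4:7  d5:0  d6:0  d7:0 → peak 7
Drywall@4: d1:6  d2:3  d3:2  d4:7  d5:5  d6:0  d7:0 → peak 7
Drywall@5: d1:6  d2:3  d3:2  d4:2  d5:5  d6:5  d7:0 → peak 6
Drywall@6: d1:6  d2:3  d3:2  d4:2  d5:0  d6:5  d7:5 → peak 6
Best is Drywall@5, peak 6.

6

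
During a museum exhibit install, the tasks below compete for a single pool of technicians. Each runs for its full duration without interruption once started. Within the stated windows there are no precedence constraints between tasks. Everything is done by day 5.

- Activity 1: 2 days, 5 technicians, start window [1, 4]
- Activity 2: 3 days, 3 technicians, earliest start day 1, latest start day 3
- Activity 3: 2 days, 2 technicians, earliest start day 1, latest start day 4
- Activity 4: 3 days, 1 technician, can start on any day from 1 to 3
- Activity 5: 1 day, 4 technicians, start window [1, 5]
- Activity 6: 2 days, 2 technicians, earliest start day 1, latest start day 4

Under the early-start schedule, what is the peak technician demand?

17

Early-start schedule: Activity 1@1, Activity 2@1, Activity 3@1, Activity 4@1, Activity 5@1, Activity 6@1.
Load per day: day 1: 17, day 2: 13, day 3: 4, day 4: 0, day 5: 0.
Peak is 17.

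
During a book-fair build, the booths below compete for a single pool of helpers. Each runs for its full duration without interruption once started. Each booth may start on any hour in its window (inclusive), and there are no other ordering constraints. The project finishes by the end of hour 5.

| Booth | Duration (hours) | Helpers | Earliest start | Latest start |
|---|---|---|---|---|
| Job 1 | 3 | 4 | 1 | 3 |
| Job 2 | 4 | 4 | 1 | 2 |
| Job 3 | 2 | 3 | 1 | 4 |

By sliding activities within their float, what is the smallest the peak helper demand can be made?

8

Early-start (Job 1@1, Job 2@1, Job 3@1) gives peak 11: h1:11  h2:11  h3:8  h4:4  h5:0.
Shift Job 3→4.
Schedule Job 1@1, Job 2@1, Job 3@4: h1:8  h2:8  h3:8  h4:7  h5:3 — peak 8.
No arrangement of the 24 feasible schedules does better.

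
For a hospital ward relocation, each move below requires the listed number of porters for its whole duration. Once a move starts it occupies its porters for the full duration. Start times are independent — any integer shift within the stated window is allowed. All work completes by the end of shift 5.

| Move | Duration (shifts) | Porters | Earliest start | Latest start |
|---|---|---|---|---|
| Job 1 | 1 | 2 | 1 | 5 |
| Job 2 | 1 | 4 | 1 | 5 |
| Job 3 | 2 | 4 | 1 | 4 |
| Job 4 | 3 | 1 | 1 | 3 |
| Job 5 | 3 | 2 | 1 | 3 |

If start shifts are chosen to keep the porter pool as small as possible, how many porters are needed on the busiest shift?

6

Early-start (Job 1@1, Job 2@1, Job 3@1, Job 4@1, Job 5@1) gives peak 13: s1:13  s2:7  s3:3  s4:0  s5:0.
Shift Job 2→2, Job 3→4, Job 5→3.
Schedule Job 1@1, Job 2@2, Job 3@4, Job 4@1, Job 5@3: s1:3  s2:5  s3:3  s4:6  s5:6 — peak 6.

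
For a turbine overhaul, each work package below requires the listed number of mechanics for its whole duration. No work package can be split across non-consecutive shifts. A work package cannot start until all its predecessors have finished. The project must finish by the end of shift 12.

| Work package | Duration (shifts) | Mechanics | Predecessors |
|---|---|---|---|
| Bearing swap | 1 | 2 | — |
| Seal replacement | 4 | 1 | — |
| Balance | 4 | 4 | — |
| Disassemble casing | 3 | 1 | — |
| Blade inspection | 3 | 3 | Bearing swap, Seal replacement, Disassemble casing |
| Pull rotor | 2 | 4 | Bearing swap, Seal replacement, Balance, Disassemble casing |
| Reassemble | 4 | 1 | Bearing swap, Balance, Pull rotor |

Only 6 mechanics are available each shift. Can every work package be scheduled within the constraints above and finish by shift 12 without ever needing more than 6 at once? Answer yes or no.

yes

Schedule Bearing swap@1, Seal replacement@1, Balance@2, Disassemble casing@1, Blade inspection@8, Pull rotor@6, Reassemble@8: s1:4  s2:6  s3:6  s4:5  s5:4  s6:4  s7:4  s8:4  s9:4  s10:4  s11:1  s12:0 — peak 6 ≤ 6.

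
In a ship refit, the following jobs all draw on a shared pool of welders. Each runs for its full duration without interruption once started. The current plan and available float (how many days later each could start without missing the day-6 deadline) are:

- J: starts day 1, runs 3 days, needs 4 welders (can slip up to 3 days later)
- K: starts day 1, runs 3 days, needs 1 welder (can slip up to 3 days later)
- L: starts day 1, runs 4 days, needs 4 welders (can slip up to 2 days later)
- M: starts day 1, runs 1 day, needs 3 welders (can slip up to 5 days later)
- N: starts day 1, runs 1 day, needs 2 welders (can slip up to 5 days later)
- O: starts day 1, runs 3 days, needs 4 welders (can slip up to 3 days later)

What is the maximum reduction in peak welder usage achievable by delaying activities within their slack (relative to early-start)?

Early-start peak: d1:18  d2:13  d3:13  d4:4  d5:0  d6:0 ⇒ 18.
Leveled (J@1, K@1, L@1, M@5, N@5, O@4): d1:9  d2:9  d3:9  d4:8  d5:9  d6:4 ⇒ 9.
Reduction 18 − 9 = 9.

9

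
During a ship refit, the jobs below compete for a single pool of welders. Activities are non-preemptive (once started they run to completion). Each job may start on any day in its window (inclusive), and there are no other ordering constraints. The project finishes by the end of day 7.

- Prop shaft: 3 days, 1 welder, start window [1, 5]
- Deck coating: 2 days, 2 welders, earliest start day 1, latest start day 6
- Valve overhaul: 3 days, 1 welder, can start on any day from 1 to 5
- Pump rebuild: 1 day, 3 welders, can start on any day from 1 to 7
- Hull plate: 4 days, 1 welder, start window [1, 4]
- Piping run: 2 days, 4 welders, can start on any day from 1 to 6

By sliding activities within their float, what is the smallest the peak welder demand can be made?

Early-start (Prop shaft@1, Deck coating@1, Valve overhaul@1, Pump rebuild@1, Hull plate@1, Piping run@1) gives peak 12: d1:12  d2:9  d3:3  d4:1  d5:0  d6:0  d7:0.
Shift Valve overhaul→3, Pump rebuild→5, Piping run→6.
Schedule Prop shaft@1, Deck coating@1, Valve overhaul@3, Pump rebuild@5, Hull plate@1, Piping run@6: d1:4  d2:4  d3:3  d4:2  d5:4  d6:4  d7:4 — peak 4.
Total welder-days = 25 over 7 days ⇒ peak ≥ ⌈25/7⌉ = 4, so 4 is optimal.

4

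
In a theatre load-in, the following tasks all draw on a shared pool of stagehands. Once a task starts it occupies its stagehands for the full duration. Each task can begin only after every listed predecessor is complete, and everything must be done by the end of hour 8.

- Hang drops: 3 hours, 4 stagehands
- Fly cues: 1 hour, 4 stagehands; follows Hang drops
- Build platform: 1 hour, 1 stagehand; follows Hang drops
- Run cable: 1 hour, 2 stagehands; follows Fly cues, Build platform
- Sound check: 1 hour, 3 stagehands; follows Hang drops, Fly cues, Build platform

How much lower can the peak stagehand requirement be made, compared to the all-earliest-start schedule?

1

Early-start peak: h1:4  h2:4  h3:4  h4:5  h5:5  h6:0  h7:0  h8:0 ⇒ 5.
Leveled (Hang drops@1, Fly cues@4, Build platform@5, Run cable@6, Sound check@7): h1:4  h2:4  h3:4  h4:4  h5:1  h6:2  h7:3  h8:0 ⇒ 4.
Reduction 5 − 4 = 1.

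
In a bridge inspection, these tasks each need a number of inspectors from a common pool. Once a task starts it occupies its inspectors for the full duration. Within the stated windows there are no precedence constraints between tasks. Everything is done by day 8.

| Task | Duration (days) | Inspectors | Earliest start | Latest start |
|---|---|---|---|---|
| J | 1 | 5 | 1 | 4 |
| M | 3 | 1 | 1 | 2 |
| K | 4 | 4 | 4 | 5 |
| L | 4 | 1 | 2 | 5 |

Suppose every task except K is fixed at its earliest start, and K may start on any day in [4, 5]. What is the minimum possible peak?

K@4: d1:6  d2:2  d3:2  d4:5  d5:5  d6:4  d7:4  d8:0 → peak 6
K@5: d1:6  d2:2  d3:2  d4:1  d5:5  d6:4  d7:4  d8:4 → peak 6
Best is K@4, peak 6.

6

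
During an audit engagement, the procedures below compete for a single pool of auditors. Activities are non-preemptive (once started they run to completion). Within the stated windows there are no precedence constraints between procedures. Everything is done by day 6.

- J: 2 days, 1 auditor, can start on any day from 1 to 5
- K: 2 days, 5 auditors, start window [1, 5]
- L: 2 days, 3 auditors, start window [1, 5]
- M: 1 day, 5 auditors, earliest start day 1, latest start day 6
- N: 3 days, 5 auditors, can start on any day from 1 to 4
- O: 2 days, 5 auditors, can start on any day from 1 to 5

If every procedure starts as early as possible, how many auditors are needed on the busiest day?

24

Early-start schedule: J@1, K@1, L@1, M@1, N@1, O@1.
Load per day: day 1: 24, day 2: 19, day 3: 5, day 4: 0, day 5: 0, day 6: 0.
Peak is 24.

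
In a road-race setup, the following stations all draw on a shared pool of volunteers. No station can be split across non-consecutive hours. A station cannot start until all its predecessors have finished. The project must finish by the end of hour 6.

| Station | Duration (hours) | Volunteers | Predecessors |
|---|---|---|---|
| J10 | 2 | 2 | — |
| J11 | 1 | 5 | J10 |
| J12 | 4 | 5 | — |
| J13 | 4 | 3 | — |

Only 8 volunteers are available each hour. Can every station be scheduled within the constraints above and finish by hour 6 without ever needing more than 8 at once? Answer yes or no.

yes

Schedule J10@1, J11@5, J12@1, J13@3: h1:7  h2:7  h3:8  h4:8  h5:8  h6:3 — peak 8 ≤ 8.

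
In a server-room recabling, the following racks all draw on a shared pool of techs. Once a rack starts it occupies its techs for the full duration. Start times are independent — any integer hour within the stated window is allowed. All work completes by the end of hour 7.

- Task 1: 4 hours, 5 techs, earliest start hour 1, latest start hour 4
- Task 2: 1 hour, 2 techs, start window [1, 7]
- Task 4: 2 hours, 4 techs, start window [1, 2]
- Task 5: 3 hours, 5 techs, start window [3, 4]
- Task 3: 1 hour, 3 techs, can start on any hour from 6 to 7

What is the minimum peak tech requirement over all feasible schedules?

10

Early-start (Task 1@1, Task 2@1, Task 4@1, Task 5@3, Task 3@6) gives peak 11: h1:11  h2:9  h3:10  h4:10  h5:5  h6:3  h7:0.
Shift Task 4→2, Task 5→4.
Schedule Task 1@1, Task 2@1, Task 4@2, Task 5@4, Task 3@6: h1:7  h2:9  h3:9  h4:10  h5:5  h6:8  h7:0 — peak 10.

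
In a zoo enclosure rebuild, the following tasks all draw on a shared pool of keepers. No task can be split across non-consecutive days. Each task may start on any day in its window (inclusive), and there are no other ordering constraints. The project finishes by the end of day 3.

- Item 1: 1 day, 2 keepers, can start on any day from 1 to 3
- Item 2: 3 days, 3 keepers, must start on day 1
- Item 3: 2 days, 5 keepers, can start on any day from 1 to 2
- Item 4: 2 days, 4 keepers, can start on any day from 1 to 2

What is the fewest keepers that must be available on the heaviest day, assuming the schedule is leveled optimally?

12

Early-start (Item 1@1, Item 2@1, Item 3@1, Item 4@1) gives peak 14: d1:14  d2:12  d3:3.
Shift Item 4→2.
Schedule Item 1@1, Item 2@1, Item 3@1, Item 4@2: d1:10  d2:12  d3:7 — peak 12.
No arrangement of the 12 feasible schedules does better.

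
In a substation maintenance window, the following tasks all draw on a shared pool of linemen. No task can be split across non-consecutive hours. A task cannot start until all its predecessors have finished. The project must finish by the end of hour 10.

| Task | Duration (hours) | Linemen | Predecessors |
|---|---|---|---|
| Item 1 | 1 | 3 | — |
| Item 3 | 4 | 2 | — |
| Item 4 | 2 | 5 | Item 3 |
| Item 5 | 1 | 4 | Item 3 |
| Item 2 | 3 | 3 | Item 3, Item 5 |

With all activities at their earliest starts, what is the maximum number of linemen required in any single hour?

9

Early-start schedule: Item 1@1, Item 3@1, Item 4@5, Item 5@5, Item 2@6.
Load per hour: hour 1: 5, hour 2: 2, hour 3: 2, hour 4: 2, hour 5: 9, hour 6: 8, hour 7: 3, hour 8: 3, hour 9: 0, hour 10: 0.
Peak is 9.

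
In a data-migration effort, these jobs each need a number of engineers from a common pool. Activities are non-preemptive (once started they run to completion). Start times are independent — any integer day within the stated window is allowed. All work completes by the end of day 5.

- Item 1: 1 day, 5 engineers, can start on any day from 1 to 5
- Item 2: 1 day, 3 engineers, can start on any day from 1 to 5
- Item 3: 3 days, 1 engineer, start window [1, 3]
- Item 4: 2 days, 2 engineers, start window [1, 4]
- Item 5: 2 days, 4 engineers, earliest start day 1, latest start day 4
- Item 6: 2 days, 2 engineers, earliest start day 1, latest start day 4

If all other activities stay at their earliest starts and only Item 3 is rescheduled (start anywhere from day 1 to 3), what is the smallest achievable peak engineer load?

16

Item 3@1: d1:17  d2:9  d3:1  d4:0  d5:0 → peak 17
Item 3@2: d1:16  d2:9  d3:1  d4:1  d5:0 → peak 16
Item 3@3: d1:16  d2:8  d3:1  d4:1  d5:1 → peak 16
Best is Item 3@2, peak 16.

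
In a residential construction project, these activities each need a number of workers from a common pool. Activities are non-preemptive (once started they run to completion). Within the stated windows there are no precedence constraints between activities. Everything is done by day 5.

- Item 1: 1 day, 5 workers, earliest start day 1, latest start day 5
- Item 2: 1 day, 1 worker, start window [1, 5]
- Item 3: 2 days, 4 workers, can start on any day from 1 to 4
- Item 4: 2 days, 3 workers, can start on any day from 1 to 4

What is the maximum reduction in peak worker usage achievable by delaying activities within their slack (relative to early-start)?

Early-start peak: d1:13  d2:7  d3:0  d4:0  d5:0 ⇒ 13.
Leveled (Item 1@1, Item 2@2, Item 3@2, Item 4@4): d1:5  d2:5  d3:4  d4:3  d5:3 ⇒ 5.
Reduction 13 − 5 = 8.

8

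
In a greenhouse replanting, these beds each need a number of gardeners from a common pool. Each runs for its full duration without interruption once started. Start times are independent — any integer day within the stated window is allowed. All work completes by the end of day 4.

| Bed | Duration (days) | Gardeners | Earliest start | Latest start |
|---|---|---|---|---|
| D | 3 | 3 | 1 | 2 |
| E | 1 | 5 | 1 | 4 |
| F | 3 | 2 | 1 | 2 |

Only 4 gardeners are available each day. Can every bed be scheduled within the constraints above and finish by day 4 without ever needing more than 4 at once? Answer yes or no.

no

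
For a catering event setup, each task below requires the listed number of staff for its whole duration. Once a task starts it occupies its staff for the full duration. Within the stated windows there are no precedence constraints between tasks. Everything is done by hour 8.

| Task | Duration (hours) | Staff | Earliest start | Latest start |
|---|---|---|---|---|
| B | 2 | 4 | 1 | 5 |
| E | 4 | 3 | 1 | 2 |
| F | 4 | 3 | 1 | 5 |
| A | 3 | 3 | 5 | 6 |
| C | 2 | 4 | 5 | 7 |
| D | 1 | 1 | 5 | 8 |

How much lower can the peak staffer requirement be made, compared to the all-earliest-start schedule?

Early-start peak: h1:10  h2:10  h3:6  h4:6  h5:8  h6:7  h7:3  h8:0 ⇒ 10.
Leveled (B@1, E@1, F@3, A@5, C@7, D@5): h1:7  h2:7  h3:6  h4:6  h5:7  h6:6  h7:7  h8:4 ⇒ 7.
Reduction 10 − 7 = 3.

3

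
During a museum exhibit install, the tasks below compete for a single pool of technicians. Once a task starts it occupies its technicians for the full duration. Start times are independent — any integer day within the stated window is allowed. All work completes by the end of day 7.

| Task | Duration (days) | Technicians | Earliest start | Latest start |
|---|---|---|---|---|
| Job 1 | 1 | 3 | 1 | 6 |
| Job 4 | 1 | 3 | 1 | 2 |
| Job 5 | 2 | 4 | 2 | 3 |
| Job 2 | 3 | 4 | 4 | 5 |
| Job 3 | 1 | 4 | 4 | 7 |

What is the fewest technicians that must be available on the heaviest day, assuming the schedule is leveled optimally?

Early-start (Job 1@1, Job 4@1, Job 5@2, Job 2@4, Job 3@4) gives peak 8: d1:6  d2:4  d3:4  d4:8  d5:4  d6:4  d7:0.
Shift Job 3→7.
Schedule Job 1@1, Job 4@1, Job 5@2, Job 2@4, Job 3@7: d1:6  d2:4  d3:4  d4:4  d5:4  d6:4  d7:4 — peak 6.

6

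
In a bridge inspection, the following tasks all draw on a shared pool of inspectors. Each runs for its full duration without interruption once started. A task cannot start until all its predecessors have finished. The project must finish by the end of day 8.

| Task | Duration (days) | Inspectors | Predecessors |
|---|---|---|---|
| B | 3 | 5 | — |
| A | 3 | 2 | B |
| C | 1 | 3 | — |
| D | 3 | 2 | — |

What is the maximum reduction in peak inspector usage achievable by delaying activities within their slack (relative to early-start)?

Early-start peak: d1:10  d2:7  d3:7  d4:2  d5:2  d6:2  d7:0  d8:0 ⇒ 10.
Leveled (B@1, A@4, C@4, D@5): d1:5  d2:5  d3:5  d4:5  d5:4  d6:4  d7:2  d8:0 ⇒ 5.
Reduction 10 − 5 = 5.

5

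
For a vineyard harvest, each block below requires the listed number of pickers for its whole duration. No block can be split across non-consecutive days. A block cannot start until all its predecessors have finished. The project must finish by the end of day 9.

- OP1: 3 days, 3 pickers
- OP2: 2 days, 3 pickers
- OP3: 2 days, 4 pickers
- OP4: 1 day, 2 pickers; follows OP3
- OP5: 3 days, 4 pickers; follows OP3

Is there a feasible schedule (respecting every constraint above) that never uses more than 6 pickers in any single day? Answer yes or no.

Schedule OP1@1, OP2@1, OP3@4, OP4@6, OP5@6: d1:6  d2:6  d3:3  d4:4  d5:4  d6:6  d7:4  d8:4  d9:0 — peak 6 ≤ 6.

yes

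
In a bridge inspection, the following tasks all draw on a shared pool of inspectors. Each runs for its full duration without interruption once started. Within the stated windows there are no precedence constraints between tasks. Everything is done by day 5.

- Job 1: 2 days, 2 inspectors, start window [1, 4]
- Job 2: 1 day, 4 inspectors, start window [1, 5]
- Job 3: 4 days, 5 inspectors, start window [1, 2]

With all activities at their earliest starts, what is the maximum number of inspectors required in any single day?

Early-start schedule: Job 1@1, Job 2@1, Job 3@1.
Load per day: day 1: 11, day 2: 7, day 3: 5, day 4: 5, day 5: 0.
Peak is 11.

11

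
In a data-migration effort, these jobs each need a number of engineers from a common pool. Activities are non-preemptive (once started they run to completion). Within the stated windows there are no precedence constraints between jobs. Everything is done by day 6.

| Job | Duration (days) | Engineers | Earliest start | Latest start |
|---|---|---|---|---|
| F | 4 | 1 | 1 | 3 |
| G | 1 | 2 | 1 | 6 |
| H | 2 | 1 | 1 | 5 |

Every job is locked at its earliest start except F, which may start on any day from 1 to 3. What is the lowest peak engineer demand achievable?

3

F@1: d1:4  d2:2  d3:1  d4:1  d5:0  d6:0 → peak 4
F@2: d1:3  d2:2  d3:1  d4:1  d5:1  d6:0 → peak 3
F@3: d1:3  d2:1  d3:1  d4:1  d5:1  d6:1 → peak 3
Best is F@2, peak 3.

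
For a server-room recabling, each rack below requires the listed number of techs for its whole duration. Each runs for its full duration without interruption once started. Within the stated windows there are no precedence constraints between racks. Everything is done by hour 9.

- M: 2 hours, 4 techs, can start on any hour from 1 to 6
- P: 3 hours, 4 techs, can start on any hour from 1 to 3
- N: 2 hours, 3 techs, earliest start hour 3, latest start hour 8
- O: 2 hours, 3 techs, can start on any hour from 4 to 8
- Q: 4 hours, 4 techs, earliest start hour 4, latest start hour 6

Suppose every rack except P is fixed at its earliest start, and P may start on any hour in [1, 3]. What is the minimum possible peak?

10

P@1: h1:8  h2:8  h3:7  h4:10  h5:7  h6:4  h7:4  h8:0  h9:0 → peak 10
P@2: h1:4  h2:8  h3:7  h4:14  h5:7  h6:4  h7:4  h8:0  h9:0 → peak 14
P@3: h1:4  h2:4  h3:7  h4:14  h5:11  h6:4  h7:4  h8:0  h9:0 → peak 14
Best is P@1, peak 10.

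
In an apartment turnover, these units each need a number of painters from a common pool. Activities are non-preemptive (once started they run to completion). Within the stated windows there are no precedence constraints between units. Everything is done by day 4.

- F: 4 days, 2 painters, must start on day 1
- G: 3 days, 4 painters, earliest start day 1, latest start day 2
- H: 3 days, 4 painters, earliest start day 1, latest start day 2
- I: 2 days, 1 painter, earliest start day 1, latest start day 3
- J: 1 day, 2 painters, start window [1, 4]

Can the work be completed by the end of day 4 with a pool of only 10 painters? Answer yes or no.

no

The minimum achievable peak is 11; 10 < 11, so no feasible schedule stays within the cap.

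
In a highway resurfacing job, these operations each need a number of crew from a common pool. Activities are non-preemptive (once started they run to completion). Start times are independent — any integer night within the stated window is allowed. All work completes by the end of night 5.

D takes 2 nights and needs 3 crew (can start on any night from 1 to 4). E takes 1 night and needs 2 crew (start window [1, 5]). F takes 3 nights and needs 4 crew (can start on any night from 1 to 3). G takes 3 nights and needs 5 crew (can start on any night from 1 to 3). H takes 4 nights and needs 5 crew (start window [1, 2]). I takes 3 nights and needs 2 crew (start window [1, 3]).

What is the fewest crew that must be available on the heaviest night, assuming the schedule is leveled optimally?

Early-start (D@1, E@1, F@1, G@1, H@1, I@1) gives peak 21: n1:21  n2:19  n3:16  n4:5  n5:0.
Shift G→3.
Schedule D@1, E@1, F@1, G@3, H@1, I@1: n1:16  n2:14  n3:16  n4:10  n5:5 — peak 16.

16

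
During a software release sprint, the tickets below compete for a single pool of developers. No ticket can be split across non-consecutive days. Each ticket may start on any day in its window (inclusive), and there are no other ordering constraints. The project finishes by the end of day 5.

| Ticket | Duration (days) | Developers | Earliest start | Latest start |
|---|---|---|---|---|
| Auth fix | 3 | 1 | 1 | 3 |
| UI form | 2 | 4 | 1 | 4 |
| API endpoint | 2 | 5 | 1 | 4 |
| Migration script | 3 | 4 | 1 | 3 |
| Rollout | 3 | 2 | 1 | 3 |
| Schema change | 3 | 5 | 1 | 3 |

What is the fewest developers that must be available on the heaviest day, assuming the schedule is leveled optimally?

Early-start (Auth fix@1, UI form@1, API endpoint@1, Migration script@1, Rollout@1, Schema change@1) gives peak 21: d1:21  d2:21  d3:12  d4:0  d5:0.
Shift Migration script→3, Schema change→3.
Schedule Auth fix@1, UI form@1, API endpoint@1, Migration script@3, Rollout@1, Schema change@3: d1:12  d2:12  d3:12  d4:9  d5:9 — peak 12.

12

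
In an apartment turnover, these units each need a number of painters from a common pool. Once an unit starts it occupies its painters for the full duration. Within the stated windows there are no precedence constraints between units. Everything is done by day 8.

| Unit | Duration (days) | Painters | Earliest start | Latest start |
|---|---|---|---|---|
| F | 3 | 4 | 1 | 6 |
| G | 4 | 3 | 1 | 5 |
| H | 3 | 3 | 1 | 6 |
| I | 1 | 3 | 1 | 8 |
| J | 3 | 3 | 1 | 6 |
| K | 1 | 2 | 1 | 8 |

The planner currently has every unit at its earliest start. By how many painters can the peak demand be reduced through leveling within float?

11

Early-start peak: d1:18  d2:13  d3:13  d4:3  d5:0  d6:0  d7:0  d8:0 ⇒ 18.
Leveled (F@1, G@1, H@4, I@5, J@6, K@7): d1:7  d2:7  d3:7  d4:6  d5:6  d6:6  d7:5  d8:3 ⇒ 7.
Reduction 18 − 7 = 11.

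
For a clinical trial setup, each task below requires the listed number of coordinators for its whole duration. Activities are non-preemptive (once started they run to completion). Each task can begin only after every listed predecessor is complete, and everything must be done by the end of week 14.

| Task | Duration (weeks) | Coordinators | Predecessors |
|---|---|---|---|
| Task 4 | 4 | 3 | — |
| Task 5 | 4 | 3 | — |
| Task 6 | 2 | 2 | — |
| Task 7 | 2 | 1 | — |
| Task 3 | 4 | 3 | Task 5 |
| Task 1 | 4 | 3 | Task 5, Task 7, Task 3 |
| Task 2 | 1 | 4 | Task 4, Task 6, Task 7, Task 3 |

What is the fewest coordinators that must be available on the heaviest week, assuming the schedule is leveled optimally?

Early-start (Task 4@1, Task 5@1, Task 6@1, Task 7@1, Task 3@5, Task 1@9, Task 2@9) gives peak 9: w1:9  w2:9  w3:6  w4:6  w5:3  w6:3  w7:3  w8:3  w9:7  w10:3  w11:3  w12:3  w13:0  w14:0.
Shift Task 6→5, Task 7→5, Task 2→13.
Schedule Task 4@1, Task 5@1, Task 6@5, Task 7@5, Task 3@5, Task 1@9, Task 2@13: w1:6  w2:6  w3:6  w4:6  w5:6  w6:6  w7:3  w8:3  w9:3  w10:3  w11:3  w12:3  w13:4  w14:0 — peak 6.

6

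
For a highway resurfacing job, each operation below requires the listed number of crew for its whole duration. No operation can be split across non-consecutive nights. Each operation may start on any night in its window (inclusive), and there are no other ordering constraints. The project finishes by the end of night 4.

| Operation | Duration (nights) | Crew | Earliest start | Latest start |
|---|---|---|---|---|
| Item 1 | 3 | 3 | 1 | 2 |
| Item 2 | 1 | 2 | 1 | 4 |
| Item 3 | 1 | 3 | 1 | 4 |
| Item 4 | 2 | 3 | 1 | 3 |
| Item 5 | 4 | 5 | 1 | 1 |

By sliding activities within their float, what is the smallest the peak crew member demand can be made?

Early-start (Item 1@1, Item 2@1, Item 3@1, Item 4@1, Item 5@1) gives peak 16: n1:16  n2:11  n3:8  n4:5.
Shift Item 3→2, Item 4→3.
Schedule Item 1@1, Item 2@1, Item 3@2, Item 4@3, Item 5@1: n1:10  n2:11  n3:11  n4:8 — peak 11.

11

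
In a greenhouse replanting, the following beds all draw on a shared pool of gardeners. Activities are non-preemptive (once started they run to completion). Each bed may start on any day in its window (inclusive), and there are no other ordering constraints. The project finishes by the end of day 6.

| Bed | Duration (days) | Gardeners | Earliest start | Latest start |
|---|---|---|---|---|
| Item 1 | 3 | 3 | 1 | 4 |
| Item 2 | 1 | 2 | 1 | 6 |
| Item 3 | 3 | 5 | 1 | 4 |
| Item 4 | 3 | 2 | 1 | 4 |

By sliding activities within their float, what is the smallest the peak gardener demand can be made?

7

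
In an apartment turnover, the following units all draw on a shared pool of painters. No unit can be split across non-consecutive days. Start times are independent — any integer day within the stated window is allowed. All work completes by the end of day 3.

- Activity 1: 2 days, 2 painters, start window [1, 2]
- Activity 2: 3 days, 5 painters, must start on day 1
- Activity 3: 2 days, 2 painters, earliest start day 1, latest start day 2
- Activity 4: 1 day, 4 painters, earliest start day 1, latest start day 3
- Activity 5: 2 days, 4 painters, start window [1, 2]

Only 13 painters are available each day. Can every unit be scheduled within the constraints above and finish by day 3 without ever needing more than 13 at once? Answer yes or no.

yes

Schedule Activity 1@1, Activity 2@1, Activity 3@1, Activity 4@1, Activity 5@2: d1:13  d2:13  d3:9 — peak 13 ≤ 13.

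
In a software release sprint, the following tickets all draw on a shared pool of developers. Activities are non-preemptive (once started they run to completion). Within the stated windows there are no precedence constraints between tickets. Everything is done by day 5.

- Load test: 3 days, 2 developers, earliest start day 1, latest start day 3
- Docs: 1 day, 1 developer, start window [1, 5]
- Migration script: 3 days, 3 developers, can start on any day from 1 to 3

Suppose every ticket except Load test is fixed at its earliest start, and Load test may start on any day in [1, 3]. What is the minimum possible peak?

Load test@1: d1:6  d2:5  d3:5  d4:0  d5:0 → peak 6
Load test@2: d1:4  d2:5  d3:5  d4:2  d5:0 → peak 5
Load test@3: d1:4  d2:3  d3:5  d4:2  d5:2 → peak 5
Best is Load test@2, peak 5.

5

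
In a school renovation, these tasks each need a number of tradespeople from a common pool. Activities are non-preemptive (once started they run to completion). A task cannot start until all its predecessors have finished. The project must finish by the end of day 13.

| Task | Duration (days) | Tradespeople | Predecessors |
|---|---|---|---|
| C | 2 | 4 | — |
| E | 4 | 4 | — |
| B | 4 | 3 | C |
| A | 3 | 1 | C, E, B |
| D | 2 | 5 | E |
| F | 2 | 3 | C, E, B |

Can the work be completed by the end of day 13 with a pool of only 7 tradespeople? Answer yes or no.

yes

Schedule C@1, E@3, B@3, A@7, D@7, F@9: d1:4  d2:4  d3:7  d4:7  d5:7  d6:7  d7:6  d8:6  d9:4  d10:3  d11:0  d12:0  d13:0 — peak 7 ≤ 7.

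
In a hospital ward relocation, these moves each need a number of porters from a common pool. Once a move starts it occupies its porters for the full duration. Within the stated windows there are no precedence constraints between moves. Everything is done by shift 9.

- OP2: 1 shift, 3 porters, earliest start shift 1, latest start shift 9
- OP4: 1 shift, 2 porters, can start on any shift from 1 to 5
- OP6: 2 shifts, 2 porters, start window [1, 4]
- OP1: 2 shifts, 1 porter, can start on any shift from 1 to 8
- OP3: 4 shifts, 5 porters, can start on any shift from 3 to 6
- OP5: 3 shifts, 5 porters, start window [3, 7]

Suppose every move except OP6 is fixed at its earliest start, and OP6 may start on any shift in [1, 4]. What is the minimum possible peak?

10

OP6@1: s1:8  s2:3  s3:10  s4:10  s5:10  s6:5  s7:0  s8:0  s9:0 → peak 10
OP6@2: s1:6  s2:3  s3:12  s4:10  s5:10  s6:5  s7:0  s8:0  s9:0 → peak 12
OP6@3: s1:6  s2:1  s3:12  s4:12  s5:10  s6:5  s7:0  s8:0  s9:0 → peak 12
OP6@4: s1:6  s2:1  s3:10  s4:12  s5:12  s6:5  s7:0  s8:0  s9:0 → peak 12
Best is OP6@1, peak 10.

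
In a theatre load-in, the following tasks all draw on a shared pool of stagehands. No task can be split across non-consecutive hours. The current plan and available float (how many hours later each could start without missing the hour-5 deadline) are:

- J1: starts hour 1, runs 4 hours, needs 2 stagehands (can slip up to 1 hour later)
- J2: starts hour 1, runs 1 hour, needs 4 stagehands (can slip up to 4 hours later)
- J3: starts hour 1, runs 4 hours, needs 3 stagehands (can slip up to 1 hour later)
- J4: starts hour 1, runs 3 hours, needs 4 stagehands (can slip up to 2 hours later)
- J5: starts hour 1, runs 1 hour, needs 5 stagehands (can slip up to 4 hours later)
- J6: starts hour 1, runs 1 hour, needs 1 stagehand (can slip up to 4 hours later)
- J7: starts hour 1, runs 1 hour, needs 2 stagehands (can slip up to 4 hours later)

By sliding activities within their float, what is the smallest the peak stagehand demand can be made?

9

Early-start (J1@1, J2@1, J3@1, J4@1, J5@1, J6@1, J7@1) gives peak 21: h1:21  h2:9  h3:9  h4:5  h5:0.
Shift J4→2, J5→5, J6→5, J7→5.
Schedule J1@1, J2@1, J3@1, J4@2, J5@5, J6@5, J7@5: h1:9  h2:9  h3:9  h4:9  h5:8 — peak 9.
Total stagehand-hours = 44 over 5 hours ⇒ peak ≥ ⌈44/5⌉ = 9, so 9 is optimal.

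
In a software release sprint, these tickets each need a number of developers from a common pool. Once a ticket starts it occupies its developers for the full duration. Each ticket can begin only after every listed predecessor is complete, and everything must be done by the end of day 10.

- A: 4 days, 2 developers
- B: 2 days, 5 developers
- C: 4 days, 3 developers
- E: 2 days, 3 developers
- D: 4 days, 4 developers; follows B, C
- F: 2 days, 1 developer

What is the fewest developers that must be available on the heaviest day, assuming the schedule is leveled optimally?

6

Early-start (A@1, B@1, C@1, E@1, D@5, F@1) gives peak 14: d1:14  d2:14  d3:5  d4:5  d5:4  d6:4  d7:4  d8:4  d9:0  d10:0.
Shift A→5, C→3, E→3, D→7.
Schedule A@5, B@1, C@3, E@3, D@7, F@1: d1:6  d2:6  d3:6  d4:6  d5:5  d6:5  d7:6  d8:6  d9:4  d10:4 — peak 6.
Total developer-days = 54 over 10 days ⇒ peak ≥ ⌈54/10⌉ = 6, so 6 is optimal.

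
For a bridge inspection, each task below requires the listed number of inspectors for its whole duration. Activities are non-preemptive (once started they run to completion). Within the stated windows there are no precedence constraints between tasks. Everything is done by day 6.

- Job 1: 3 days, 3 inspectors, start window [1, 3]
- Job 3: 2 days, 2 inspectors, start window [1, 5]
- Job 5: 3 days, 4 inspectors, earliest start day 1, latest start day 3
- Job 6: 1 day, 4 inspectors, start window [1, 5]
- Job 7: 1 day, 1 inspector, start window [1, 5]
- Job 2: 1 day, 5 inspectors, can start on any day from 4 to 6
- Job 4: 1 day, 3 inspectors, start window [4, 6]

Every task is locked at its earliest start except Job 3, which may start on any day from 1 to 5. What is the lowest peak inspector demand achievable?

Job 3@1: d1:14  d2:9  d3:7  d4:8  d5:0  d6:0 → peak 14
Job 3@2: d1:12  d2:9  d3:9  d4:8  d5:0  d6:0 → peak 12
Job 3@3: d1:12  d2:7  d3:9  d4:10  d5:0  d6:0 → peak 12
Job 3@4: d1:12  d2:7  d3:7  d4:10  d5:2  d6:0 → peak 12
Job 3@5: d1:12  d2:7  d3:7  d4:8  d5:2  d6:2 → peak 12
Best is Job 3@2, peak 12.

12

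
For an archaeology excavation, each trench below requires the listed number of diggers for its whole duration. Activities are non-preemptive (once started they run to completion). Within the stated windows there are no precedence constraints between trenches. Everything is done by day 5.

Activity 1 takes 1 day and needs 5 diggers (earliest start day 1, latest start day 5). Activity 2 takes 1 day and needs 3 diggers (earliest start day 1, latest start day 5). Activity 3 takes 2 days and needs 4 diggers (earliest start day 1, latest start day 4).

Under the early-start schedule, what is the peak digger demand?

Early-start schedule: Activity 1@1, Activity 2@1, Activity 3@1.
Load per day: day 1: 12, day 2: 4, day 3: 0, day 4: 0, day 5: 0.
Peak is 12.

12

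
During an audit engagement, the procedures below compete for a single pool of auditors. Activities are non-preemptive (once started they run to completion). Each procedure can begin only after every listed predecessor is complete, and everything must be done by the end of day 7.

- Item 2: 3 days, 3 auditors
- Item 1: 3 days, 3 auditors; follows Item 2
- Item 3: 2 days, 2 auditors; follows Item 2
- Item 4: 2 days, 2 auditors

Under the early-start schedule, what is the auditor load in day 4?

At early start, day 4 has: Item 1, Item 3.
Demand: 3 + 2 = 5.

5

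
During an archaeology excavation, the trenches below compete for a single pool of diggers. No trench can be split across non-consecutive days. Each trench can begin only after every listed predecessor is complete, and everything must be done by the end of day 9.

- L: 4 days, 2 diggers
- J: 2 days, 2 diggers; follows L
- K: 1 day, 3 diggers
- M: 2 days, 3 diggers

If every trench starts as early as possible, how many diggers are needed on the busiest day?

8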